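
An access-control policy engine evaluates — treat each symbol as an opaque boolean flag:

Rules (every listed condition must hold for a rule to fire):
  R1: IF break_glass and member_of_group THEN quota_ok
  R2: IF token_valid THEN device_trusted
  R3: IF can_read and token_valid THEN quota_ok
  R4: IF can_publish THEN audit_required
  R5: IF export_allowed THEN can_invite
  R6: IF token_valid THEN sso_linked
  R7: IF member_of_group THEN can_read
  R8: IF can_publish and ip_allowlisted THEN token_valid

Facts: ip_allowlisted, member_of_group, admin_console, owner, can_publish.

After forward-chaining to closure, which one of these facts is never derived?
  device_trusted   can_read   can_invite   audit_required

Round 1 — R4, R7, R8, derive audit_required, can_read, token_valid.
Round 2 — R2, R3, R6, derive device_trusted, quota_ok, sso_linked.
Derived: audit_required (round 1), device_trusted (round 2), can_read (round 1). can_invite never appears in any round.

can_invite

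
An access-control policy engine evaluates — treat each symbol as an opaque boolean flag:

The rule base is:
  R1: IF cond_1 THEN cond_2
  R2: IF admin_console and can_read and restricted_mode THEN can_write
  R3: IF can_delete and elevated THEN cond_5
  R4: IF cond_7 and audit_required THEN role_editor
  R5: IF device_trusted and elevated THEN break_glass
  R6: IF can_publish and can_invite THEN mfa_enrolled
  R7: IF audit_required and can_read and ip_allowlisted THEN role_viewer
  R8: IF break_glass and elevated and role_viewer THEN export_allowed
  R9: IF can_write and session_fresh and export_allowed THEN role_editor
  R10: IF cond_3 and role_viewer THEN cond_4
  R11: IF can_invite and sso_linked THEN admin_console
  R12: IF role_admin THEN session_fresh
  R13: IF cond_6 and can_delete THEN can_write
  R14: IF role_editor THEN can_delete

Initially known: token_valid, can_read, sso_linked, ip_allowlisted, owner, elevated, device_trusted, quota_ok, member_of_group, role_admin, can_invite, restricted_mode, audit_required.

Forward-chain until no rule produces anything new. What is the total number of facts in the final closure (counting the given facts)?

Round 1 fires R5, R7, R11, R12, giving break_glass, role_viewer, admin_console, session_fresh.
Round 2 fires R2, R8, giving can_write, export_allowed.
Round 3 fires R9, giving role_editor.
Round 4 fires R14, giving can_delete.
Round 5 fires R3, giving cond_5.
Closure: {admin_console, audit_required, break_glass, can_delete, can_invite, can_read, can_write, cond_5, device_trusted, elevated, export_allowed, ip_allowlisted, member_of_group, owner, quota_ok, restricted_mode, role_admin, role_editor, role_viewer, session_fresh, sso_linked, token_valid} — 22 facts.

22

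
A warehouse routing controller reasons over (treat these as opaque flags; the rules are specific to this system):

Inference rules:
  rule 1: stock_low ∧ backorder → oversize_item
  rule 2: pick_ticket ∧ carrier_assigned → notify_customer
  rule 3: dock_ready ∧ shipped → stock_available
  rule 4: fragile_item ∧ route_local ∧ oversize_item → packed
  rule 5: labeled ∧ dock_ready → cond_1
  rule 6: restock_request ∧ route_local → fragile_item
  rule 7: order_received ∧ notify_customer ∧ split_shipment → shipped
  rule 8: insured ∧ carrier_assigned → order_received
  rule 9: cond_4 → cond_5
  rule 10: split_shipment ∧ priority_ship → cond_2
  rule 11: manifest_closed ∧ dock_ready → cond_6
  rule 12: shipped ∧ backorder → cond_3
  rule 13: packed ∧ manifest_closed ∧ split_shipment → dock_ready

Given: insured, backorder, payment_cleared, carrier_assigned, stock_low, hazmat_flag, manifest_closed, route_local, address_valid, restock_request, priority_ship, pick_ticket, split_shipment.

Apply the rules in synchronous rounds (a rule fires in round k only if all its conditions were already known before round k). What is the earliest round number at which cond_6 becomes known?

Round 1 — rule 1, rule 2, rule 6, rule 8, rule 10, derive oversize_item, notify_customer, fragile_item, order_received, cond_2.
Round 2 — rule 4, rule 7, derive packed, shipped.
Round 3 — rule 12, rule 13, derive cond_3, dock_ready.
Round 4 — rule 3, rule 11, derive stock_available, cond_6.
cond_6 first appears in round 4.

4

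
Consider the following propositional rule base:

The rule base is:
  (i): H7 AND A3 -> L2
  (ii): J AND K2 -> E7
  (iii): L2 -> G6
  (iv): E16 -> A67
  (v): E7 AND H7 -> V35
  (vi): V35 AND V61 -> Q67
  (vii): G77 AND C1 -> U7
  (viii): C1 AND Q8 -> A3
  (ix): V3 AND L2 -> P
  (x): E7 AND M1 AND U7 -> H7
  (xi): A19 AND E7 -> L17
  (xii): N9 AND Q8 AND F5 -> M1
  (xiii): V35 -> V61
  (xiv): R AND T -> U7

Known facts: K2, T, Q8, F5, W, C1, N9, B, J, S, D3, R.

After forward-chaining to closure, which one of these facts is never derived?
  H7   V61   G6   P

[1] (ii) [J AND K2 -> E7]; (viii) [C1 AND Q8 -> A3]; (xii) [N9 AND Q8 AND F5 -> M1]; (xiv) [R AND T -> U7]. ⇒ new: E7, A3, M1, U7.
[2] (x) [E7 AND M1 AND U7 -> H7]. ⇒ new: H7.
[3] (i) [H7 AND A3 -> L2]; (v) [E7 AND H7 -> V35]. ⇒ new: L2, V35.
[4] (iii) [L2 -> G6]; (xiii) [V35 -> V61]. ⇒ new: G6, V61.
[5] (vi) [V35 AND V61 -> Q67]. ⇒ new: Q67.
Derived: V61 (round 4), G6 (round 4), H7 (round 2). P never appears in any round.

P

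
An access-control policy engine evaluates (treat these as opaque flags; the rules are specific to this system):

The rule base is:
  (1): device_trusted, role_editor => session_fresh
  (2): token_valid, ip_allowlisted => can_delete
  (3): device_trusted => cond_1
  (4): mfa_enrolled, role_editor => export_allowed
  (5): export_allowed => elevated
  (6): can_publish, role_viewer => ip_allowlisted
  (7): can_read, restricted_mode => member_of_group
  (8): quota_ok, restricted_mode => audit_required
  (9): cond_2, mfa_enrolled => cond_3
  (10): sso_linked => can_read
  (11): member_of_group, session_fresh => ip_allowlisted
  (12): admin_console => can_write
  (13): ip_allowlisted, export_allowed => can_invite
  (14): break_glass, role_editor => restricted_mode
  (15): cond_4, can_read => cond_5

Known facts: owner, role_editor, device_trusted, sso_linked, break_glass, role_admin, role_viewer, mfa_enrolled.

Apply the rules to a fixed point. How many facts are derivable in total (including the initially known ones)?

17

Round 1: (1) [device_trusted, role_editor => session_fresh]; (3) [device_trusted => cond_1]; (4) [mfa_enrolled, role_editor => export_allowed]; (10) [sso_linked => can_read]; (14) [break_glass, role_editor => restricted_mode]. New: session_fresh, cond_1, export_allowed, can_read, restricted_mode.
Round 2: (5) [export_allowed => elevated]; (7) [can_read, restricted_mode => member_of_group]. New: elevated, member_of_group.
Round 3: (11) [member_of_group, session_fresh => ip_allowlisted]. New: ip_allowlisted.
Round 4: (13) [ip_allowlisted, export_allowed => can_invite]. New: can_invite.
Closure: {break_glass, can_invite, can_read, cond_1, device_trusted, elevated, export_allowed, ip_allowlisted, member_of_group, mfa_enrolled, owner, restricted_mode, role_admin, role_editor, role_viewer, session_fresh, sso_linked} — 17 facts.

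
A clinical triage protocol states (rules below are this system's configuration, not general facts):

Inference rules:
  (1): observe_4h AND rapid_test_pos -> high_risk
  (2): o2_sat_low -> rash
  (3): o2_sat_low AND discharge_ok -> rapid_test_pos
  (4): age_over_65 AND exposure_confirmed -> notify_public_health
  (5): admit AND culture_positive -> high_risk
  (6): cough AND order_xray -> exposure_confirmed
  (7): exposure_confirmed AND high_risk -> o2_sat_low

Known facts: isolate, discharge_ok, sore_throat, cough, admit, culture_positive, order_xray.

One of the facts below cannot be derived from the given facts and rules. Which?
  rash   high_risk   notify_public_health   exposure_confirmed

notify_public_health

Round 1 fires (5), (6), giving high_risk, exposure_confirmed.
Round 2 fires (7), giving o2_sat_low.
Round 3 fires (2), (3), giving rash, rapid_test_pos.
Derived: high_risk (round 1), rash (round 3), exposure_confirmed (round 1). notify_public_health never appears in any round.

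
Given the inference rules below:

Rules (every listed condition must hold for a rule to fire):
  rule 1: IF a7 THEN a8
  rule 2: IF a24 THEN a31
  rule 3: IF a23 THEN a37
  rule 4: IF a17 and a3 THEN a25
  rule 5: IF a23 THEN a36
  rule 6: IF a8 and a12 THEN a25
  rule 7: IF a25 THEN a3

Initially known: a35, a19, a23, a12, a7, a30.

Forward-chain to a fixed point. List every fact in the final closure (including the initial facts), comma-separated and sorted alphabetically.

a12, a19, a23, a25, a3, a30, a35, a36, a37, a7, a8

Round 1: rule 1 [IF a7 THEN a8]; rule 3 [IF a23 THEN a37]; rule 5 [IF a23 THEN a36]. Adds a8, a37, a36.
Round 2: rule 6 [IF a8 and a12 THEN a25]. Adds a25.
Round 3: rule 7 [IF a25 THEN a3]. Adds a3.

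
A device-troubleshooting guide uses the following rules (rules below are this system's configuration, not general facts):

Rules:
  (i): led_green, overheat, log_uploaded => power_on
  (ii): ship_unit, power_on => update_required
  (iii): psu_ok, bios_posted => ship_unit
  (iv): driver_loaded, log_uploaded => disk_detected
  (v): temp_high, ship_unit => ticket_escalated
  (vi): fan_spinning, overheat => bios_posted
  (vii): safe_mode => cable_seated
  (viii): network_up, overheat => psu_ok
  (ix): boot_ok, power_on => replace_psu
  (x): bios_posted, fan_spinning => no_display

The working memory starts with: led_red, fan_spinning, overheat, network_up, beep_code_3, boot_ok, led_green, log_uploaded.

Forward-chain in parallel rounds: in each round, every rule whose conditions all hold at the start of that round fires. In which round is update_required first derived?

3

Round 1: (i) [led_green, overheat, log_uploaded => power_on]; (vi) [fan_spinning, overheat => bios_posted]; (viii) [network_up, overheat => psu_ok]. New: power_on, bios_posted, psu_ok.
Round 2: (iii) [psu_ok, bios_posted => ship_unit]; (ix) [boot_ok, power_on => replace_psu]; (x) [bios_posted, fan_spinning => no_display]. New: ship_unit, replace_psu, no_display.
Round 3: (ii) [ship_unit, power_on => update_required]. New: update_required.
update_required first appears in round 3.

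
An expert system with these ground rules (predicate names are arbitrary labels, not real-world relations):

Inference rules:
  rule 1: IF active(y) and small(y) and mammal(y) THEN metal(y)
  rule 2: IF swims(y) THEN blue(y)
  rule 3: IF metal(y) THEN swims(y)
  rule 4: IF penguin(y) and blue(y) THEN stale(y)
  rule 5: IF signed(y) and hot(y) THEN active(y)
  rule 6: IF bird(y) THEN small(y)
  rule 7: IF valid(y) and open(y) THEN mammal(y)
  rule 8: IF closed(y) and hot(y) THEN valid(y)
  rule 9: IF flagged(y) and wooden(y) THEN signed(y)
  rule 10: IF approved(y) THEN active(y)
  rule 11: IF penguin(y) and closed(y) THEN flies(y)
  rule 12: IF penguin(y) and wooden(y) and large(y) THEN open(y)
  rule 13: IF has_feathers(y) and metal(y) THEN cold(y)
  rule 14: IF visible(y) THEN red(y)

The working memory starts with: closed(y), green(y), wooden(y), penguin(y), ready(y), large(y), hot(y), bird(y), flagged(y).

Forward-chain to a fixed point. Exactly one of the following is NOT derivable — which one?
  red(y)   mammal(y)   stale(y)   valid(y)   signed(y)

red(y)

Round 1: rule 6 [IF bird(y) THEN small(y)]; rule 8 [IF closed(y) and hot(y) THEN valid(y)]; rule 9 [IF flagged(y) and wooden(y) THEN signed(y)]; rule 11 [IF penguin(y) and closed(y) THEN flies(y)]; rule 12 [IF penguin(y) and wooden(y) and large(y) THEN open(y)]. New: small(y), valid(y), signed(y), flies(y), open(y).
Round 2: rule 5 [IF signed(y) and hot(y) THEN active(y)]; rule 7 [IF valid(y) and open(y) THEN mammal(y)]. New: active(y), mammal(y).
Round 3: rule 1 [IF active(y) and small(y) and mammal(y) THEN metal(y)]. New: metal(y).
Round 4: rule 3 [IF metal(y) THEN swims(y)]. New: swims(y).
Round 5: rule 2 [IF swims(y) THEN blue(y)]. New: blue(y).
Round 6: rule 4 [IF penguin(y) and blue(y) THEN stale(y)]. New: stale(y).
Derived: signed(y) (round 1), stale(y) (round 6), valid(y) (round 1), mammal(y) (round 2). red(y) never appears in any round.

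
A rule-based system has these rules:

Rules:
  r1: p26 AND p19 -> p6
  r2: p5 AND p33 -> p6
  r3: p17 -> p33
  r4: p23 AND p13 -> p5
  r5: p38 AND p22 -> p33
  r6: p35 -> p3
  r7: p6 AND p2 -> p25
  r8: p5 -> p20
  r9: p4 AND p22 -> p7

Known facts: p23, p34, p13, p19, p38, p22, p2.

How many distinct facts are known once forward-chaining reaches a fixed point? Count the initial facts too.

12

Round 1 — r4, r5, derive p5, p33.
Round 2 — r2, r8, derive p6, p20.
Round 3 — r7, derive p25.
Closure: {p13, p19, p2, p20, p22, p23, p25, p33, p34, p38, p5, p6} — 12 facts.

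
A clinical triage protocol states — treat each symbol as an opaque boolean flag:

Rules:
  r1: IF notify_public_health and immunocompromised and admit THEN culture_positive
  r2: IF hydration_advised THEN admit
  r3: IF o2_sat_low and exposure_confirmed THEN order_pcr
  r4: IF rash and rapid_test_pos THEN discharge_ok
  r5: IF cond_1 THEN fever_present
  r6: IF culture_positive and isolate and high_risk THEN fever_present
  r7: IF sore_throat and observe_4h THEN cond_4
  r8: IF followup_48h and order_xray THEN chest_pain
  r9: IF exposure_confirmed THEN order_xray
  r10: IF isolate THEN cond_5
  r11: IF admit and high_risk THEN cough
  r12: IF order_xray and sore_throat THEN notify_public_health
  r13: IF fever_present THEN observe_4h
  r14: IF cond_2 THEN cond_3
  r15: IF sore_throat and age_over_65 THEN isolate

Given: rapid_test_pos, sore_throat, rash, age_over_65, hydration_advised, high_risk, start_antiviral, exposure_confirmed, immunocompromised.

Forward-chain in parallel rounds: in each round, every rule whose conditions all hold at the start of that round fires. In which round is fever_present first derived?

4

Round 1 fires r2, r4, r9, r15, giving admit, discharge_ok, order_xray, isolate.
Round 2 fires r10, r11, r12, giving cond_5, cough, notify_public_health.
Round 3 fires r1, giving culture_positive.
Round 4 fires r6, giving fever_present.
fever_present first appears in round 4.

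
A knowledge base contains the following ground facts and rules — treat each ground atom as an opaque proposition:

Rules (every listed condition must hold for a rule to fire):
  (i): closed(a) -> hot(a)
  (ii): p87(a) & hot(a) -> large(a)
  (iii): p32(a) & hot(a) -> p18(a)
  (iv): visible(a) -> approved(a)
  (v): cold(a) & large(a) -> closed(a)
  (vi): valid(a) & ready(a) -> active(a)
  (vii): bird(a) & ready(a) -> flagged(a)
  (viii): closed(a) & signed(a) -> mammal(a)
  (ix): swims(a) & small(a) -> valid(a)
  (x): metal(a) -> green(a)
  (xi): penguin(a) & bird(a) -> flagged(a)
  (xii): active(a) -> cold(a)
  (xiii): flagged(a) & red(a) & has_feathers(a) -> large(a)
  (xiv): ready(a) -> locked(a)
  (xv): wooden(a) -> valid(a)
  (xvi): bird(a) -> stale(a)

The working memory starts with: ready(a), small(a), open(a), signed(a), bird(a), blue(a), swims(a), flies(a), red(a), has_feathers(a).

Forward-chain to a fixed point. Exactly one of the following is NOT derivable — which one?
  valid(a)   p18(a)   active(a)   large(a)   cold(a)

p18(a)

Round 1 — (vii), (ix), (xiv), (xvi), derive flagged(a), valid(a), locked(a), stale(a).
Round 2 — (vi), (xiii), derive active(a), large(a).
Round 3 — (xii), derive cold(a).
Round 4 — (v), derive closed(a).
Round 5 — (i), (viii), derive hot(a), mammal(a).
Derived: active(a) (round 2), cold(a) (round 3), valid(a) (round 1), large(a) (round 2). p18(a) never appears in any round.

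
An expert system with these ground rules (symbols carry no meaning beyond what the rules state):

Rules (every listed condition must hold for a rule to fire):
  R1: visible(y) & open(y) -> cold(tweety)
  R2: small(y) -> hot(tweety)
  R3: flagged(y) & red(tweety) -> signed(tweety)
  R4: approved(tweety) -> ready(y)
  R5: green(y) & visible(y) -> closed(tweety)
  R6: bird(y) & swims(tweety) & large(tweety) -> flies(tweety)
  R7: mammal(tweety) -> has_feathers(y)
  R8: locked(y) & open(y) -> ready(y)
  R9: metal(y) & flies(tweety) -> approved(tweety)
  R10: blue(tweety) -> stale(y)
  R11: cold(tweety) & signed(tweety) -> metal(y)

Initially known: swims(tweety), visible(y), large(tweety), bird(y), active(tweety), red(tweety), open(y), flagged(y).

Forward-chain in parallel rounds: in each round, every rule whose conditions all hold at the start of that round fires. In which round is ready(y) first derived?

4

Round 1 fires R1, R3, R6, giving cold(tweety), signed(tweety), flies(tweety).
Round 2 fires R11, giving metal(y).
Round 3 fires R9, giving approved(tweety).
Round 4 fires R4, giving ready(y).
ready(y) first appears in round 4.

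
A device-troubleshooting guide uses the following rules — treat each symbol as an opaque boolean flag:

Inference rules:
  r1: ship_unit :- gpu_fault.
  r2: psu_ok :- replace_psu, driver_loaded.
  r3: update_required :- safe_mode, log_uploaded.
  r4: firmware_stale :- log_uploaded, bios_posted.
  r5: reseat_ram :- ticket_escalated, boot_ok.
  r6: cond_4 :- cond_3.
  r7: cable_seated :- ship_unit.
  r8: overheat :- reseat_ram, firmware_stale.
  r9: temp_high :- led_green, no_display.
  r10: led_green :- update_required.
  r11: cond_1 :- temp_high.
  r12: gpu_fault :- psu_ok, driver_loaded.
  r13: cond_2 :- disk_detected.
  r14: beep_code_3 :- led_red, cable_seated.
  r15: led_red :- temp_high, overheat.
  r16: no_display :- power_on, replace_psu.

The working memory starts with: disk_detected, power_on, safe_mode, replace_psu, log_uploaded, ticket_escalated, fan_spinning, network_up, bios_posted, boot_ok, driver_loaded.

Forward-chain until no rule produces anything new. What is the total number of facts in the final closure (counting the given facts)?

26

Round 1: r2 [psu_ok :- replace_psu, driver_loaded.]; r3 [update_required :- safe_mode, log_uploaded.]; r4 [firmware_stale :- log_uploaded, bios_posted.]; r5 [reseat_ram :- ticket_escalated, boot_ok.]; r13 [cond_2 :- disk_detected.]; r16 [no_display :- power_on, replace_psu.]. New: psu_ok, update_required, firmware_stale, reseat_ram, cond_2, no_display.
Round 2: r8 [overheat :- reseat_ram, firmware_stale.]; r10 [led_green :- update_required.]; r12 [gpu_fault :- psu_ok, driver_loaded.]. New: overheat, led_green, gpu_fault.
Round 3: r1 [ship_unit :- gpu_fault.]; r9 [temp_high :- led_green, no_display.]. New: ship_unit, temp_high.
Round 4: r7 [cable_seated :- ship_unit.]; r11 [cond_1 :- temp_high.]; r15 [led_red :- temp_high, overheat.]. New: cable_seated, cond_1, led_red.
Round 5: r14 [beep_code_3 :- led_red, cable_seated.]. New: beep_code_3.
Closure: {beep_code_3, bios_posted, boot_ok, cable_seated, cond_1, cond_2, disk_detected, driver_loaded, fan_spinning, firmware_stale, gpu_fault, led_green, led_red, log_uploaded, network_up, no_display, overheat, power_on, psu_ok, replace_psu, reseat_ram, safe_mode, ship_unit, temp_high, ticket_escalated, update_required} — 26 facts.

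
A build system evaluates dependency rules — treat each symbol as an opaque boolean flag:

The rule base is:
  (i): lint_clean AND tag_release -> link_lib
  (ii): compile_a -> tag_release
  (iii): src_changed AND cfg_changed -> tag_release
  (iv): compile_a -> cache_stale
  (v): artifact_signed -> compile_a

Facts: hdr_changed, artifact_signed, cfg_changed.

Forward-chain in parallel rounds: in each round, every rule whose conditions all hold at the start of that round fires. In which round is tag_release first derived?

Round 1 — (v), derive compile_a.
Round 2 — (ii), (iv), derive tag_release, cache_stale.
tag_release first appears in round 2.

2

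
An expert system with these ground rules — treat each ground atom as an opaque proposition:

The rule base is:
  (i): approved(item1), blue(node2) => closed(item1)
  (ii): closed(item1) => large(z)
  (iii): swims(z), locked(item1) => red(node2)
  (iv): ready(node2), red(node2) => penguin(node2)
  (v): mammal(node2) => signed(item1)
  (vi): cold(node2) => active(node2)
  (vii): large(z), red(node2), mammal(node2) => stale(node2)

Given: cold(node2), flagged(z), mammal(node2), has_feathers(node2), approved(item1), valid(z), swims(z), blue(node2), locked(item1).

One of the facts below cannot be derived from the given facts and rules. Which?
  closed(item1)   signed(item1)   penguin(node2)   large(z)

penguin(node2)

Round 1: (i) [approved(item1), blue(node2) => closed(item1)]; (iii) [swims(z), locked(item1) => red(node2)]; (v) [mammal(node2) => signed(item1)]; (vi) [cold(node2) => active(node2)]. Adds closed(item1), red(node2), signed(item1), active(node2).
Round 2: (ii) [closed(item1) => large(z)]. Adds large(z).
Round 3: (vii) [large(z), red(node2), mammal(node2) => stale(node2)]. Adds stale(node2).
Derived: closed(item1) (round 1), signed(item1) (round 1), large(z) (round 2). penguin(node2) never appears in any round.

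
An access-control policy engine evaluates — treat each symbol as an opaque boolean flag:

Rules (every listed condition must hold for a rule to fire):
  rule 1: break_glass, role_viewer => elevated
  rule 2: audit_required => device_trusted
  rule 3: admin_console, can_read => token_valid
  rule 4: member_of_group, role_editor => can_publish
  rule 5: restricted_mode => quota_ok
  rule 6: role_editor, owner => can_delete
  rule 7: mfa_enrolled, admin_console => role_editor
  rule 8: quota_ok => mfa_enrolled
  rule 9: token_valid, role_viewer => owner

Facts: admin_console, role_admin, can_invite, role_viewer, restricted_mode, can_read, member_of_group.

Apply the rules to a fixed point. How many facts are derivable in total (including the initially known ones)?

14

Round 1 — rule 3, rule 5, derive token_valid, quota_ok.
Round 2 — rule 8, rule 9, derive mfa_enrolled, owner.
Round 3 — rule 7, derive role_editor.
Round 4 — rule 4, rule 6, derive can_publish, can_delete.
Closure: {admin_console, can_delete, can_invite, can_publish, can_read, member_of_group, mfa_enrolled, owner, quota_ok, restricted_mode, role_admin, role_editor, role_viewer, token_valid} — 14 facts.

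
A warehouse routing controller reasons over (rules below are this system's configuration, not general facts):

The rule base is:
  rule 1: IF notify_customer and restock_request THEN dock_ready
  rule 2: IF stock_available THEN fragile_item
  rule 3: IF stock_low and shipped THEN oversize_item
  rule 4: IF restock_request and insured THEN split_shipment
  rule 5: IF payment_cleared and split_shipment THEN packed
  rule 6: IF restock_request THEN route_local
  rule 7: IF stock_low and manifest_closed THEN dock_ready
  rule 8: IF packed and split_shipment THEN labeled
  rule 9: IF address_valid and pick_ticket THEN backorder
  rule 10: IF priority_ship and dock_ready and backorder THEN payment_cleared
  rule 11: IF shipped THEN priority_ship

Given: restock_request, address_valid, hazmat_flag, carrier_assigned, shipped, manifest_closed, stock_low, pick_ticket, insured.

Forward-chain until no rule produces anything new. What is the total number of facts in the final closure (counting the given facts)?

18

Round 1: rule 3 [IF stock_low and shipped THEN oversize_item]; rule 4 [IF restock_request and insured THEN split_shipment]; rule 6 [IF restock_request THEN route_local]; rule 7 [IF stock_low and manifest_closed THEN dock_ready]; rule 9 [IF address_valid and pick_ticket THEN backorder]; rule 11 [IF shipped THEN priority_ship]. Adds oversize_item, split_shipment, route_local, dock_ready, backorder, priority_ship.
Round 2: rule 10 [IF priority_ship and dock_ready and backorder THEN payment_cleared]. Adds payment_cleared.
Round 3: rule 5 [IF payment_cleared and split_shipment THEN packed]. Adds packed.
Round 4: rule 8 [IF packed and split_shipment THEN labeled]. Adds labeled.
Closure: {address_valid, backorder, carrier_assigned, dock_ready, hazmat_flag, insured, labeled, manifest_closed, oversize_item, packed, payment_cleared, pick_ticket, priority_ship, restock_request, route_local, shipped, split_shipment, stock_low} — 18 facts.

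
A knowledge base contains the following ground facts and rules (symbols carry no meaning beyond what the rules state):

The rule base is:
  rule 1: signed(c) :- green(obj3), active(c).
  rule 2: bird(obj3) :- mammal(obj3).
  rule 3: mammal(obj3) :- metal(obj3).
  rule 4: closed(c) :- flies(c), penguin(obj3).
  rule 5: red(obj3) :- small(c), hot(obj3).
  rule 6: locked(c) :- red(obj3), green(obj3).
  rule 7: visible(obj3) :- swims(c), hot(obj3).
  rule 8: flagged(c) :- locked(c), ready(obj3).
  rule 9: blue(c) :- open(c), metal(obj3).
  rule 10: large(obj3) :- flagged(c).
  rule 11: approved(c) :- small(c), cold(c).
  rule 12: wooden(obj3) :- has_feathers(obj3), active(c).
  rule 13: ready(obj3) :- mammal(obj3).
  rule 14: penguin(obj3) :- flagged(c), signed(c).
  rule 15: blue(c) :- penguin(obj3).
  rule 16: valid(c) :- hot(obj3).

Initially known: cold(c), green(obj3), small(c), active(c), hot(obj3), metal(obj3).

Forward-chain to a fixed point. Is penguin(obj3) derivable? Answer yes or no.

Round 1: rule 1 [signed(c) :- green(obj3), active(c).]; rule 3 [mammal(obj3) :- metal(obj3).]; rule 5 [red(obj3) :- small(c), hot(obj3).]; rule 11 [approved(c) :- small(c), cold(c).]; rule 16 [valid(c) :- hot(obj3).]. Adds signed(c), mammal(obj3), red(obj3), approved(c), valid(c).
Round 2: rule 2 [bird(obj3) :- mammal(obj3).]; rule 6 [locked(c) :- red(obj3), green(obj3).]; rule 13 [ready(obj3) :- mammal(obj3).]. Adds bird(obj3), locked(c), ready(obj3).
Round 3: rule 8 [flagged(c) :- locked(c), ready(obj3).]. Adds flagged(c).
Round 4: rule 10 [large(obj3) :- flagged(c).]; rule 14 [penguin(obj3) :- flagged(c), signed(c).]. Adds large(obj3), penguin(obj3).
Round 5: rule 15 [blue(c) :- penguin(obj3).]. Adds blue(c).
penguin(obj3) appears in round 4, so it is derivable.

yes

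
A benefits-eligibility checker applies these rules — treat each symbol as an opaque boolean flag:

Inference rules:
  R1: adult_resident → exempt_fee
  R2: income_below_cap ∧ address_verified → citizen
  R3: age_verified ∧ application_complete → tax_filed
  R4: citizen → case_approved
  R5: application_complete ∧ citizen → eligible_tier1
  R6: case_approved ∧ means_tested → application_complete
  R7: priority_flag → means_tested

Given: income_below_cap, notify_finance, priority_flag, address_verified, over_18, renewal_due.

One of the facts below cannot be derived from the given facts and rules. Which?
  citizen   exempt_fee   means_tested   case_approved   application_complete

exempt_fee

Round 1: R2 [income_below_cap ∧ address_verified → citizen]; R7 [priority_flag → means_tested]. Adds citizen, means_tested.
Round 2: R4 [citizen → case_approved]. Adds case_approved.
Round 3: R6 [case_approved ∧ means_tested → application_complete]. Adds application_complete.
Round 4: R5 [application_complete ∧ citizen → eligible_tier1]. Adds eligible_tier1.
Derived: means_tested (round 1), application_complete (round 3), citizen (round 1), case_approved (round 2). exempt_fee never appears in any round.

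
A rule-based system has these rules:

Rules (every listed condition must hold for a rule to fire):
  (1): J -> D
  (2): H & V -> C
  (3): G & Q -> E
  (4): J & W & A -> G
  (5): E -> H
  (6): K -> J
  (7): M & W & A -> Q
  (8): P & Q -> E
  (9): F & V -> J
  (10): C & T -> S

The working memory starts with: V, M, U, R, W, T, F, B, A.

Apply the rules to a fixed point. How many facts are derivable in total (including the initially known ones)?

Round 1 fires (7), (9), giving Q, J.
Round 2 fires (1), (4), giving D, G.
Round 3 fires (3), giving E.
Round 4 fires (5), giving H.
Round 5 fires (2), giving C.
Round 6 fires (10), giving S.
Closure: {A, B, C, D, E, F, G, H, J, M, Q, R, S, T, U, V, W} — 17 facts.

17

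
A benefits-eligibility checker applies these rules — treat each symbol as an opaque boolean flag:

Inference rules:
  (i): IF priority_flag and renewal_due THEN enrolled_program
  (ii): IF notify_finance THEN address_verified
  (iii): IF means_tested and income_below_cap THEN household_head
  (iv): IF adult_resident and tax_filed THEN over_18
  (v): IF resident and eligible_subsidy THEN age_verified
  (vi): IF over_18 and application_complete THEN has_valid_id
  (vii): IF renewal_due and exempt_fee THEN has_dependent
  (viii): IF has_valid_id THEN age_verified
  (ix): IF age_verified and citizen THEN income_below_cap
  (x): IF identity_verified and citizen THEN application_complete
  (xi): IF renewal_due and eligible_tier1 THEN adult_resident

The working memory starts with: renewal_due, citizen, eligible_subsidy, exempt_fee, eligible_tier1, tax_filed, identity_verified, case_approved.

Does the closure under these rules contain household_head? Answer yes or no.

no

Round 1 — (vii), (x), (xi), derive has_dependent, application_complete, adult_resident.
Round 2 — (iv), derive over_18.
Round 3 — (vi), derive has_valid_id.
Round 4 — (viii), derive age_verified.
Round 5 — (ix), derive income_below_cap.
Fixed point reached. household_head is concluded only by (iii); (iii) needs means_tested (never derived).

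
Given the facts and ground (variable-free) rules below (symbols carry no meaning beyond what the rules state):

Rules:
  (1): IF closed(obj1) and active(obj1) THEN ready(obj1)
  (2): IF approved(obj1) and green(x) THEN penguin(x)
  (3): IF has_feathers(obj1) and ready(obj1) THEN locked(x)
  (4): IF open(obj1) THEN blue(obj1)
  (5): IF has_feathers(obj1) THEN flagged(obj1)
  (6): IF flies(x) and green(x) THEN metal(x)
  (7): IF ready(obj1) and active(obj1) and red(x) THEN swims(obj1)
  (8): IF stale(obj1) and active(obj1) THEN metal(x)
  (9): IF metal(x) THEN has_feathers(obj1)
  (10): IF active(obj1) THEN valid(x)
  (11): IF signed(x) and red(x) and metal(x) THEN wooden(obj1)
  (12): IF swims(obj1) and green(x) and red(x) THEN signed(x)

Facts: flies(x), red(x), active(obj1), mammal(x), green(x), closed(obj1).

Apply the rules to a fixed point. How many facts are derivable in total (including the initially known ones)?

15

Round 1: (1) [IF closed(obj1) and active(obj1) THEN ready(obj1)]; (6) [IF flies(x) and green(x) THEN metal(x)]; (10) [IF active(obj1) THEN valid(x)]. New: ready(obj1), metal(x), valid(x).
Round 2: (7) [IF ready(obj1) and active(obj1) and red(x) THEN swims(obj1)]; (9) [IF metal(x) THEN has_feathers(obj1)]. New: swims(obj1), has_feathers(obj1).
Round 3: (3) [IF has_feathers(obj1) and ready(obj1) THEN locked(x)]; (5) [IF has_feathers(obj1) THEN flagged(obj1)]; (12) [IF swims(obj1) and green(x) and red(x) THEN signed(x)]. New: locked(x), flagged(obj1), signed(x).
Round 4: (11) [IF signed(x) and red(x) and metal(x) THEN wooden(obj1)]. New: wooden(obj1).
Closure: {active(obj1), closed(obj1), flagged(obj1), flies(x), green(x), has_feathers(obj1), locked(x), mammal(x), metal(x), ready(obj1), red(x), signed(x), swims(obj1), valid(x), wooden(obj1)} — 15 facts.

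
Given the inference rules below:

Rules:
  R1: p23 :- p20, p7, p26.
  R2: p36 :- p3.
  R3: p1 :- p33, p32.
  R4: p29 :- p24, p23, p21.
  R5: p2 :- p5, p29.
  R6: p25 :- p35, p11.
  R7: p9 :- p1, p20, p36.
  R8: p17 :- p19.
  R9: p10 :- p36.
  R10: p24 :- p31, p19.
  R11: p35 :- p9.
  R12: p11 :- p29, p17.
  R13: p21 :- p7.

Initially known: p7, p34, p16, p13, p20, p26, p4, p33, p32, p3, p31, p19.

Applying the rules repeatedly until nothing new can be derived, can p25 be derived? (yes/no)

yes

Round 1 fires R1, R2, R3, R8, R10, R13, giving p23, p36, p1, p17, p24, p21.
Round 2 fires R4, R7, R9, giving p29, p9, p10.
Round 3 fires R11, R12, giving p35, p11.
Round 4 fires R6, giving p25.
p25 appears in round 4, so it is derivable.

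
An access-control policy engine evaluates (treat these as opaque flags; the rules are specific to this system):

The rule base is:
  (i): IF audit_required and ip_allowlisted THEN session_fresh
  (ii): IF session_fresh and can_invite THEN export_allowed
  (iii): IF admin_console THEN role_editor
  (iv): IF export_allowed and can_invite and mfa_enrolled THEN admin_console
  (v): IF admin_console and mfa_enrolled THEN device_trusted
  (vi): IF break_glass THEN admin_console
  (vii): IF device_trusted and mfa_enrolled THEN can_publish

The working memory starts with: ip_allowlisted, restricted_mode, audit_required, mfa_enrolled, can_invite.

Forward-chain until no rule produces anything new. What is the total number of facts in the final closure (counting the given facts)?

11

Round 1: (i) [IF audit_required and ip_allowlisted THEN session_fresh]. Adds session_fresh.
Round 2: (ii) [IF session_fresh and can_invite THEN export_allowed]. Adds export_allowed.
Round 3: (iv) [IF export_allowed and can_invite and mfa_enrolled THEN admin_console]. Adds admin_console.
Round 4: (iii) [IF admin_console THEN role_editor]; (v) [IF admin_console and mfa_enrolled THEN device_trusted]. Adds role_editor, device_trusted.
Round 5: (vii) [IF device_trusted and mfa_enrolled THEN can_publish]. Adds can_publish.
Closure: {admin_console, audit_required, can_invite, can_publish, device_trusted, export_allowed, ip_allowlisted, mfa_enrolled, restricted_mode, role_editor, session_fresh} — 11 facts.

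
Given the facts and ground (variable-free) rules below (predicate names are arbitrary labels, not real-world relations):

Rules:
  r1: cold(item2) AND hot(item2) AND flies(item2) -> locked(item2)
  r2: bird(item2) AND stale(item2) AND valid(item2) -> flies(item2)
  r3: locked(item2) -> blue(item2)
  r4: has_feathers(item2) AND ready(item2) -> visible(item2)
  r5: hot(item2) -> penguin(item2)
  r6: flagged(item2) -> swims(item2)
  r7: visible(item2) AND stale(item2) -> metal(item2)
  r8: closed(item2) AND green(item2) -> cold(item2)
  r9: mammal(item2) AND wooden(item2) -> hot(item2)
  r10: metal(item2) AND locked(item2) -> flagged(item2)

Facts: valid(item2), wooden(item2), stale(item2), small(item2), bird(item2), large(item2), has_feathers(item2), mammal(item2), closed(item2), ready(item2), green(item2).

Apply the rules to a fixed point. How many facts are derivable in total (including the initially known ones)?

21

Round 1 — r2, r4, r8, r9, derive flies(item2), visible(item2), cold(item2), hot(item2).
Round 2 — r1, r5, r7, derive locked(item2), penguin(item2), metal(item2).
Round 3 — r3, r10, derive blue(item2), flagged(item2).
Round 4 — r6, derive swims(item2).
Closure: {bird(item2), blue(item2), closed(item2), cold(item2), flagged(item2), flies(item2), green(item2), has_feathers(item2), hot(item2), large(item2), locked(item2), mammal(item2), metal(item2), penguin(item2), ready(item2), small(item2), stale(item2), swims(item2), valid(item2), visible(item2), wooden(item2)} — 21 facts.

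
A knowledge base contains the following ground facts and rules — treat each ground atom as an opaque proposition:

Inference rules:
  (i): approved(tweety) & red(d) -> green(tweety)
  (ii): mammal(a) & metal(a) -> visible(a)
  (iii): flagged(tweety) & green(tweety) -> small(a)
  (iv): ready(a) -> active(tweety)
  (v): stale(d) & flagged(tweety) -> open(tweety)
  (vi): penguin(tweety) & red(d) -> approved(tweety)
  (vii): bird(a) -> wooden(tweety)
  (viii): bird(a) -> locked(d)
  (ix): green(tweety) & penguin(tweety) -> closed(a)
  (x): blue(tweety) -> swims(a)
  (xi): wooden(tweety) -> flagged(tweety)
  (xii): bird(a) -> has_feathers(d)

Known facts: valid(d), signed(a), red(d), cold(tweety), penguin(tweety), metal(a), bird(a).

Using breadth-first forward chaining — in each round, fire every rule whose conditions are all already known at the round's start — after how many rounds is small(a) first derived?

3

Round 1 fires (vi), (vii), (viii), (xii), giving approved(tweety), wooden(tweety), locked(d), has_feathers(d).
Round 2 fires (i), (xi), giving green(tweety), flagged(tweety).
Round 3 fires (iii), (ix), giving small(a), closed(a).
small(a) first appears in round 3.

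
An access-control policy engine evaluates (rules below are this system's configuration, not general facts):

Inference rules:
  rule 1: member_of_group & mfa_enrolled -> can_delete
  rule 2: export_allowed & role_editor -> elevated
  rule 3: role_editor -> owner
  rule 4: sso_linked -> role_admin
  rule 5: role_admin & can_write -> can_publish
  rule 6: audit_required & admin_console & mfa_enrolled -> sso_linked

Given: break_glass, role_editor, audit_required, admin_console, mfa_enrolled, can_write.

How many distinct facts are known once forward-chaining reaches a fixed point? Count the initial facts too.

10

Round 1: rule 3 [role_editor -> owner]; rule 6 [audit_required & admin_console & mfa_enrolled -> sso_linked]. New: owner, sso_linked.
Round 2: rule 4 [sso_linked -> role_admin]. New: role_admin.
Round 3: rule 5 [role_admin & can_write -> can_publish]. New: can_publish.
Closure: {admin_console, audit_required, break_glass, can_publish, can_write, mfa_enrolled, owner, role_admin, role_editor, sso_linked} — 10 facts.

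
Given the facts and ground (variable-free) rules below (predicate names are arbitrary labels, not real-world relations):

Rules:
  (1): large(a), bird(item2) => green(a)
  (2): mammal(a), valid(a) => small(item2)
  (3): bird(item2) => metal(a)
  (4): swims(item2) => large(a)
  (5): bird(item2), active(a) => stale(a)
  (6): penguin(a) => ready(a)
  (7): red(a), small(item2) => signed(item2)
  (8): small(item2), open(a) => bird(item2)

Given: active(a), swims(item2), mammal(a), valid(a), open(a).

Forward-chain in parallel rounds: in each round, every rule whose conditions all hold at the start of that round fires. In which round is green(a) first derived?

Round 1 fires (2), (4), giving small(item2), large(a).
Round 2 fires (8), giving bird(item2).
Round 3 fires (1), (3), (5), giving green(a), metal(a), stale(a).
green(a) first appears in round 3.

3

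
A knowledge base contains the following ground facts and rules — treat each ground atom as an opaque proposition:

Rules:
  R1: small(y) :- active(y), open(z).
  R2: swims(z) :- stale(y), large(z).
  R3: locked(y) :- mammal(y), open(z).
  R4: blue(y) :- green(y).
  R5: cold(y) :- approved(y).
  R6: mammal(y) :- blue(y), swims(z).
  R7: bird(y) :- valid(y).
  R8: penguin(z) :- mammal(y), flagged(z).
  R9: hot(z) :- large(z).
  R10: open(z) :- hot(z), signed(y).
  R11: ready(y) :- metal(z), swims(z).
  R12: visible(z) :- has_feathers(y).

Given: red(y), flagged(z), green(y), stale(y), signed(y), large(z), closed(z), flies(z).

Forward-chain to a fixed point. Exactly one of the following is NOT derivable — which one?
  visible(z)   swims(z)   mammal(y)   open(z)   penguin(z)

visible(z)

Round 1: R2 [swims(z) :- stale(y), large(z).]; R4 [blue(y) :- green(y).]; R9 [hot(z) :- large(z).]. Adds swims(z), blue(y), hot(z).
Round 2: R6 [mammal(y) :- blue(y), swims(z).]; R10 [open(z) :- hot(z), signed(y).]. Adds mammal(y), open(z).
Round 3: R3 [locked(y) :- mammal(y), open(z).]; R8 [penguin(z) :- mammal(y), flagged(z).]. Adds locked(y), penguin(z).
Derived: open(z) (round 2), penguin(z) (round 3), swims(z) (round 1), mammal(y) (round 2). visible(z) never appears in any round.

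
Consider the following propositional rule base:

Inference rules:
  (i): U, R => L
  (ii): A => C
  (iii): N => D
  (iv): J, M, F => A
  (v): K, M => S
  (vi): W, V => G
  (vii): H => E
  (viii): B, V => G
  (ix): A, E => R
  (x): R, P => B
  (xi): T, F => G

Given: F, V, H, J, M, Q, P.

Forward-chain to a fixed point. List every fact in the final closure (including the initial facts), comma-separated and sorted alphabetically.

A, B, C, E, F, G, H, J, M, P, Q, R, V

Round 1: (iv) [J, M, F => A]; (vii) [H => E]. New: A, E.
Round 2: (ii) [A => C]; (ix) [A, E => R]. New: C, R.
Round 3: (x) [R, P => B]. New: B.
Round 4: (viii) [B, V => G]. New: G.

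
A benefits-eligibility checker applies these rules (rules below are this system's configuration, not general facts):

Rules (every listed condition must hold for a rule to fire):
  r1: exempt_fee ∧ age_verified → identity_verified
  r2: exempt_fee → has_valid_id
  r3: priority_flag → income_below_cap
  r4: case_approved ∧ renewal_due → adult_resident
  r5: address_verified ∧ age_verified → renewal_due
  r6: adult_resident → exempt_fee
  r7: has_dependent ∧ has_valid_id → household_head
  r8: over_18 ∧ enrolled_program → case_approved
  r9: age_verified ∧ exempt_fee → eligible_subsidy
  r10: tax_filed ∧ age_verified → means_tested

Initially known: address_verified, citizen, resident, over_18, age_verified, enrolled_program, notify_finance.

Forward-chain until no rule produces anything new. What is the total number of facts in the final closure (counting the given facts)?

[1] r5 [address_verified ∧ age_verified → renewal_due]; r8 [over_18 ∧ enrolled_program → case_approved]. ⇒ new: renewal_due, case_approved.
[2] r4 [case_approved ∧ renewal_due → adult_resident]. ⇒ new: adult_resident.
[3] r6 [adult_resident → exempt_fee]. ⇒ new: exempt_fee.
[4] r1 [exempt_fee ∧ age_verified → identity_verified]; r2 [exempt_fee → has_valid_id]; r9 [age_verified ∧ exempt_fee → eligible_subsidy]. ⇒ new: identity_verified, has_valid_id, eligible_subsidy.
Closure: {address_verified, adult_resident, age_verified, case_approved, citizen, eligible_subsidy, enrolled_program, exempt_fee, has_valid_id, identity_verified, notify_finance, over_18, renewal_due, resident} — 14 facts.

14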